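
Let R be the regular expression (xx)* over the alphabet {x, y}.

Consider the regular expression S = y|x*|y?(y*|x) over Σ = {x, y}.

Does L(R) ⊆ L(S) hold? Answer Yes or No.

Yes

Converting the expression R to a DFA (subset construction, then merging equivalent states) gives the minimal DFA with states {r0, r1, r2}, start state r0, accepting states {r0} and transitions r0: x→r1, y→r2; r1: x→r0, y→r2; r2: x→r2, y→r2.
Converting the expression S to a DFA (subset construction, then merging equivalent states) gives the minimal DFA with states {s0, s1, s2, s3, s4, s5}, start state s0, accepting states {s0, s1, s2, s4, s5} and transitions s0: x→s1, y→s2; s1: x→s1, y→s3; s2: x→s4, y→s5; s3: x→s3, y→s3; s4: x→s3, y→s3; s5: x→s3, y→s5.
Exploring the product automaton R × S from the start pair (r0, s0), following both machines on each input symbol, reaches 7 state pairs: (r0, s0), (r1, s1), (r2, s2), (r0, s1), (r2, s3), (r2, s4), (r2, s5).
R accepts in {r0} and S accepts in {s0, s1, s2, s4, s5}. The reachable pairs whose R-component is accepting are (r0, s0), (r0, s1); in each of them the S-component is accepting too, so the product for L(R) \ L(S) (R-component accepting, S-component rejecting) has no reachable accepting pair and the difference is empty.
Hence every string in L(R) is also in L(S).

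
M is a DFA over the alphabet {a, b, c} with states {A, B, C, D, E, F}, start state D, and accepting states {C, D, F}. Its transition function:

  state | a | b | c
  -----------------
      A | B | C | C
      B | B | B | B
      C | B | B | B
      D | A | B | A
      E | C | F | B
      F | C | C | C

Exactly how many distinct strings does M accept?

The useful subgraph on states {A, C, D} is acyclic, so L(M) is finite; the longest accepting path visits 3 useful states, giving maximum string length 2.
Counting accepting paths from D by length: 1 of length 0, 4 of length 2. Total 5.

5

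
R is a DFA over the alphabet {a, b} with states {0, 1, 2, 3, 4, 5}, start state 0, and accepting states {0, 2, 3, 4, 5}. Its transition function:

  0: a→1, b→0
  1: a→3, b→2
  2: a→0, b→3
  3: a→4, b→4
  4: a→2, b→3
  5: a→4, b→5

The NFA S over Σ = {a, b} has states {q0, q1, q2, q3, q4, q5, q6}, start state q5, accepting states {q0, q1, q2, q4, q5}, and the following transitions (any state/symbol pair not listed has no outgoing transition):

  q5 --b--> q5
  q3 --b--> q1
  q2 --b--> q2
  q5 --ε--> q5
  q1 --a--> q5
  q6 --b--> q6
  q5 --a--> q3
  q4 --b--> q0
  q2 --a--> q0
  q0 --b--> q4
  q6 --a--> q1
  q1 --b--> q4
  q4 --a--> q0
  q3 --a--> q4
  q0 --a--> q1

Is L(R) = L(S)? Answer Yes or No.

Yes

Exploring the product automaton R × S from the start pair (0, q5), following both machines on each input symbol, reaches 5 state pairs: (0, q5), (1, q3), (3, q4), (2, q1), (4, q0).
R accepts in {0, 2, 3, 4, 5} and S accepts in {q0, q1, q2, q4, q5}. In every reachable pair the two components are either both accepting — (0, q5), (3, q4), (2, q1), (4, q0) — or both non-accepting, so no string is accepted by exactly one of the machines: L(R) \ L(S) and L(S) \ L(R) are both empty.
Hence every string is accepted by R iff it is accepted by S, and the two languages coincide.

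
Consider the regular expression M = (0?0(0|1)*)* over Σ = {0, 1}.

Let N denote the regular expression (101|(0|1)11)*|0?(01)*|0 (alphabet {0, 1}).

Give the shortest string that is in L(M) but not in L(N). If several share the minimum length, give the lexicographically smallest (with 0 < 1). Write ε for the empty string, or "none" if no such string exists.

00

The string 00 is accepted by M but not by N.
No shorter string lies in the difference, and 00 is the lexicographically first length-2 string in L(M) \ L(N).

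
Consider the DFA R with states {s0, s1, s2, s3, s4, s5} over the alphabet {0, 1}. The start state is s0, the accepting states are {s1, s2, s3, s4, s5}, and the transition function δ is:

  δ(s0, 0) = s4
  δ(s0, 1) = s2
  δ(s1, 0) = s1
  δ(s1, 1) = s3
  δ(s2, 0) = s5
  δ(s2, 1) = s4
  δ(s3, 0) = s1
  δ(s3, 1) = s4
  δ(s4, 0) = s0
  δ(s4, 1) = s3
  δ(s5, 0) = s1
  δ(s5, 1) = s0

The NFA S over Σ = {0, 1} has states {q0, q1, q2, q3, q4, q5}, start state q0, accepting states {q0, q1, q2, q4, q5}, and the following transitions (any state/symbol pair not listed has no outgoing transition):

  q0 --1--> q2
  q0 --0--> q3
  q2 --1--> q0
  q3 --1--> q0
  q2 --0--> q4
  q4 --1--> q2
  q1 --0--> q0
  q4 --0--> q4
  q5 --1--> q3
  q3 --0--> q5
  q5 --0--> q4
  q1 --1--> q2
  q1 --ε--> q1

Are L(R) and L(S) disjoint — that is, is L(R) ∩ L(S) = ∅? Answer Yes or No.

The string 1 is accepted by both R and S.
Hence L(R) ∩ L(S) ≠ ∅.

No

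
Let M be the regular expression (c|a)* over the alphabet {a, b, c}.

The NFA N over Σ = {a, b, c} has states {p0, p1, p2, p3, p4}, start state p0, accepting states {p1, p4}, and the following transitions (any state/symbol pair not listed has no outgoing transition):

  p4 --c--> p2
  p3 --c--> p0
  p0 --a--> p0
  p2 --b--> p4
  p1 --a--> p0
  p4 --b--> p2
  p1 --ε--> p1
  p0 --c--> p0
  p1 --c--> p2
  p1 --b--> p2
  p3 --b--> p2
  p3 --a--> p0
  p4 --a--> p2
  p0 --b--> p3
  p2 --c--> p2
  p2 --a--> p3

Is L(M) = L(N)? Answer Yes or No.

The empty string ε is accepted by M but rejected by N.
So L(M) ≠ L(N).

No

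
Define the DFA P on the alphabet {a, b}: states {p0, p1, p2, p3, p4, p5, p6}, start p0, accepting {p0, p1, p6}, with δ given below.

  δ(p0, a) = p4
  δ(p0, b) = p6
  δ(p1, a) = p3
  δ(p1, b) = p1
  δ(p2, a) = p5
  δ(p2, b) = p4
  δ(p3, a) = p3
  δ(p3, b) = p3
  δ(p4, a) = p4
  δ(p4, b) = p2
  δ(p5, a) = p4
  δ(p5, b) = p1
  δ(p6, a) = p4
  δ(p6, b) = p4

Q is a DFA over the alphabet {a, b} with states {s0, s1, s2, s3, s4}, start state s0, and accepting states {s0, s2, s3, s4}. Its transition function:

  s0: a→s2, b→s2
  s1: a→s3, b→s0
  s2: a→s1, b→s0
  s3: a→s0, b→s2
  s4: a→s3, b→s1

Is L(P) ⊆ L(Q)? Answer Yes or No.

Exploring the product automaton P × Q from the start pair (p0, s0), following both machines on each input symbol, reaches 16 state pairs: (p0, s0), (p4, s2), (p6, s2), (p4, s1), (p2, s0), (p4, s0), (p4, s3), (p5, s2), (p2, s2), (p1, s0), (p5, s1), (p3, s2), (p1, s2), (p3, s1), (p3, s0), (p3, s3).
P accepts in {p0, p1, p6} and Q accepts in {s0, s2, s3, s4}. The reachable pairs whose P-component is accepting are (p0, s0), (p6, s2), (p1, s0), (p1, s2); in each of them the Q-component is accepting too, so the product for L(P) \ L(Q) (P-component accepting, Q-component rejecting) has no reachable accepting pair and the difference is empty.
Hence every string in L(P) is also in L(Q).

Yes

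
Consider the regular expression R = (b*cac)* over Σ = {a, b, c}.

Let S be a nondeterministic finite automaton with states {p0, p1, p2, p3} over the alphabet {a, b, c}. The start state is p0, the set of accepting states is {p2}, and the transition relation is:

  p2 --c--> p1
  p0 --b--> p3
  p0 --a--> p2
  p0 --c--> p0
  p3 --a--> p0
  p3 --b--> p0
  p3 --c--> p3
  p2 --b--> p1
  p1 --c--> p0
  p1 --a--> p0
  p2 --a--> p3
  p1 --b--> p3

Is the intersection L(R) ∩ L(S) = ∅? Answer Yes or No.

Yes

Converting the expression R to a DFA (subset construction, then merging equivalent states) gives the minimal DFA with states {r0, r1, r2, r3, r4}, start state r0, accepting states {r0} and transitions r0: a→r1, b→r2, c→r3; r1: a→r1, b→r1, c→r1; r2: a→r1, b→r2, c→r3; r3: a→r4, b→r1, c→r1; r4: a→r1, b→r1, c→r0.
Exploring the product automaton R × S from the start pair (r0, p0), following both machines on each input symbol, reaches 12 state pairs: (r0, p0), (r1, p2), (r2, p3), (r3, p0), (r1, p3), (r1, p1), (r1, p0), (r2, p0), (r3, p3), (r4, p2), (r4, p0), (r0, p1).
R accepts in {r0} and S accepts in {p2}; no reachable pair has both components accepting, so no string drives both machines to acceptance simultaneously and L(R) ∩ L(S) = ∅.
So no string is accepted by both, and the intersection is empty.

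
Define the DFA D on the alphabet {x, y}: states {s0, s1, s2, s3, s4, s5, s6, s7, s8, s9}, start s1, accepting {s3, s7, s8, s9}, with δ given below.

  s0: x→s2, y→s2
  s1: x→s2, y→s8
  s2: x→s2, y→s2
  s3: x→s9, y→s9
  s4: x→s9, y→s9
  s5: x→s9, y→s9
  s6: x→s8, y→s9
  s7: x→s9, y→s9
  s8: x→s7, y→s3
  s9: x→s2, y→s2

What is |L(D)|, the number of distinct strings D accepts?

7

The useful subgraph on states {s1, s3, s7, s8, s9} is acyclic, so L(D) is finite; the longest accepting path visits 4 useful states, giving maximum string length 3.
Counting accepting paths from s1 by length: 1 of length 1, 2 of length 2, 4 of length 3. Total 7.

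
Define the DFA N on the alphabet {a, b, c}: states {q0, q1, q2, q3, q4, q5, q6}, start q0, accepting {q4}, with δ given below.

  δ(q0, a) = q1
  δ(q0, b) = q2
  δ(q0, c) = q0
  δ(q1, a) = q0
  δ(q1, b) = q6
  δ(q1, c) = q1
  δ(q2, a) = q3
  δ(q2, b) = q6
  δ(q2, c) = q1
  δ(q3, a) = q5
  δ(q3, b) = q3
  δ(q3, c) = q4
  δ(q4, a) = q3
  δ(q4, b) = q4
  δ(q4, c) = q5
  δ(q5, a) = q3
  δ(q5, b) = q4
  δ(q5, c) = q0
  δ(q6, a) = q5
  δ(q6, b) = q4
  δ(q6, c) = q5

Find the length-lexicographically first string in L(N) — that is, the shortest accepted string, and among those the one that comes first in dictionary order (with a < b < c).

abb

A breadth-first search from q0 reaches an accepting state first via the path q0 → q1 → q6 → q4 on input abb.
No string of length < 3 is accepted (BFS exhausts all shorter strings without reaching an accepting state), and abb is the lexicographically least accepting string of length 3.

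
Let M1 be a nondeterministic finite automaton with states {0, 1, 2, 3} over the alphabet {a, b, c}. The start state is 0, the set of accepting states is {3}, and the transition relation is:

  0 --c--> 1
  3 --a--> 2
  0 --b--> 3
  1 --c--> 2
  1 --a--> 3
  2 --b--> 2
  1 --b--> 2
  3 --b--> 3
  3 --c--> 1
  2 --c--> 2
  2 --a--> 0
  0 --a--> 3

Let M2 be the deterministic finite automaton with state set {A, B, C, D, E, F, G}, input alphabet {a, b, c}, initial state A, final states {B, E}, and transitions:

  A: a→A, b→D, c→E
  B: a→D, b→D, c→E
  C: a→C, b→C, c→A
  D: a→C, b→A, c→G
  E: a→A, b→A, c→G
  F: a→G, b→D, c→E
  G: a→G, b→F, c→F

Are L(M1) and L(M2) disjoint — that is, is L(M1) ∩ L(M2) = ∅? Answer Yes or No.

Exploring the product automaton M1 × M2 from the start pair (0, A), following both machines on each input symbol, reaches 18 state pairs: (0, A), (3, A), (3, D), (1, E), (2, A), (2, C), (1, G), (2, G), (2, D), (2, E), (0, C), (3, G), (2, F), (0, G), (3, C), (1, A), (3, F), (1, F).
M1 accepts in {3} and M2 accepts in {B, E}; no reachable pair has both components accepting, so no string drives both machines to acceptance simultaneously and L(M1) ∩ L(M2) = ∅.
So no string is accepted by both, and the intersection is empty.

Yes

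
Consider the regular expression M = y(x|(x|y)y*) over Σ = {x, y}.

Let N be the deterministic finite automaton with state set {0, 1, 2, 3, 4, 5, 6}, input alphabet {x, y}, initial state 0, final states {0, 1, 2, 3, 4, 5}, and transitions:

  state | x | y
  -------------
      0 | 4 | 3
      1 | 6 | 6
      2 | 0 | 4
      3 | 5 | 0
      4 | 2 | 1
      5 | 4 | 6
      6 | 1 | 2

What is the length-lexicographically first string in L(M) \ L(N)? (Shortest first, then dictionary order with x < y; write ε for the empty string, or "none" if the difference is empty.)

yxy

The string yxy is accepted by M but not by N.
No shorter string lies in the difference, and yxy is the lexicographically first length-3 string in L(M) \ L(N).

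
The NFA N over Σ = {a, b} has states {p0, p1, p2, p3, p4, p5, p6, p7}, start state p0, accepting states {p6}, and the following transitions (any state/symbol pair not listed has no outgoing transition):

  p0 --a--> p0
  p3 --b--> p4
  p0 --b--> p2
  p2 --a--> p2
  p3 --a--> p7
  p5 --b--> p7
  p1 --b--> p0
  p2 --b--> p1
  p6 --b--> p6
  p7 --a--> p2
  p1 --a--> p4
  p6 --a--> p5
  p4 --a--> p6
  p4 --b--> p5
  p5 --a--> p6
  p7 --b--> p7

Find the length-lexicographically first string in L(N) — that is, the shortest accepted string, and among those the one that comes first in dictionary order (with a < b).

A breadth-first search from p0 reaches an accepting state first via the path p0 → p2 → p1 → p4 → p6 on input bbaa.
No string of length < 4 is accepted (BFS exhausts all shorter strings without reaching an accepting state), and bbaa is the lexicographically least accepting string of length 4.

bbaa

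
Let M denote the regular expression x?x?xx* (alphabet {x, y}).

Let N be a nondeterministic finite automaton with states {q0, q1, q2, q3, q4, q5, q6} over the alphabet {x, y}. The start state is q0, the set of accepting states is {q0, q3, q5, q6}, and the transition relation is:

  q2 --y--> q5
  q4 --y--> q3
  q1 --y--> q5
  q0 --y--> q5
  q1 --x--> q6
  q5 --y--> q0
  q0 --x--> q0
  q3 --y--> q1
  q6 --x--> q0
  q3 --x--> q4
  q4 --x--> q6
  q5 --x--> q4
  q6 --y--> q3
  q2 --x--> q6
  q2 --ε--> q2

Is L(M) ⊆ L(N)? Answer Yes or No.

Converting the expression M to a DFA (subset construction, then merging equivalent states) gives the minimal DFA with states {m0, m1, m2}, start state m0, accepting states {m1} and transitions m0: x→m1, y→m2; m1: x→m1, y→m2; m2: x→m2, y→m2.
Exploring the product automaton M × N from the start pair (m0, q0), following both machines on each input symbol, reaches 8 state pairs: (m0, q0), (m1, q0), (m2, q5), (m2, q4), (m2, q0), (m2, q6), (m2, q3), (m2, q1).
M accepts in {m1} and N accepts in {q0, q3, q5, q6}. The reachable pairs whose M-component is accepting are (m1, q0); in each of them the N-component is accepting too, so the product for L(M) \ L(N) (M-component accepting, N-component rejecting) has no reachable accepting pair and the difference is empty.
Hence every string in L(M) is also in L(N).

Yes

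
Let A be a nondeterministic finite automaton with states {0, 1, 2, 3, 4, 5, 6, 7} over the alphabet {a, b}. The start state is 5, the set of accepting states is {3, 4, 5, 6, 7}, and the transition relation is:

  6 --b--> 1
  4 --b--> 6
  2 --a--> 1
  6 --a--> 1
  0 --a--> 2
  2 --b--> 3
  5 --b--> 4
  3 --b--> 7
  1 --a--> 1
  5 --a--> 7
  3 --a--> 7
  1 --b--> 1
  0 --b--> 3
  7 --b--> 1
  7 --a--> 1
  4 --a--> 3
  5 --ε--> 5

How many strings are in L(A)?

The useful subgraph on states {3, 4, 5, 6, 7} is acyclic, so L(A) is finite; the longest accepting path visits 4 useful states, giving maximum string length 3.
Counting accepting paths from 5 by length: 1 of length 0, 2 of length 1, 2 of length 2, 2 of length 3. Total 7.

7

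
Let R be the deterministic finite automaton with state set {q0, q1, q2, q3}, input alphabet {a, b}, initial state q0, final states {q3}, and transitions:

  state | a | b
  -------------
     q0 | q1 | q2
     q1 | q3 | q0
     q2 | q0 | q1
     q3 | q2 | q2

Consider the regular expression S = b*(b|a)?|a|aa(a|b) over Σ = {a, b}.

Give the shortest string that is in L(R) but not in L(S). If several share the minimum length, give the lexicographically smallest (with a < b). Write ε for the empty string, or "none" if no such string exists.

The string aa is accepted by R but not by S.
No shorter string lies in the difference, and aa is the lexicographically first length-2 string in L(R) \ L(S).

aa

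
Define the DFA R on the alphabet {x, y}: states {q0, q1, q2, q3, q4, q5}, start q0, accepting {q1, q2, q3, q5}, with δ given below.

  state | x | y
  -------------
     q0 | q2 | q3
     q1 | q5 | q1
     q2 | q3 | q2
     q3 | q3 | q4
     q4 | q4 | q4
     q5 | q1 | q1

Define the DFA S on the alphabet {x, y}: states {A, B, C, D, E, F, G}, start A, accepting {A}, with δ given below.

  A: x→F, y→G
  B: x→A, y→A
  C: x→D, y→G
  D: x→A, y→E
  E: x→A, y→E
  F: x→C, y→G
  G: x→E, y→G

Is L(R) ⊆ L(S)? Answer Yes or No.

The string x is in L(R) but not in L(S).
So L(R) ⊄ L(S).

No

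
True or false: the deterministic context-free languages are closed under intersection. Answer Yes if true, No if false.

DCFLs are closed under complement (normalise the DPDA to read all of its input, then flip the verdict). If they were also closed under intersection, De Morgan would make them closed under union; but {aⁿbⁿ : n≥0} and {aⁿb²ⁿ : n≥0} are DCFLs (push the a's; pop one per b, respectively one per two b's) whose union no deterministic PDA accepts: a DPDA for it would have a single run on aⁿb²ⁿ, accepting after the prefix aⁿbⁿ and accepting again after n more b's; an ordinary PDA that simulates it on a's and b's and, at any moment when it is accepting, may switch to reading only a fresh letter c while feeding each c to the simulation as a b, would accept aⁱbʲcᵏ (k≥1) exactly when both aⁱbʲ and aⁱbʲ⁺ᵏ are in the language, i.e. its language intersected with the regular set a*b*c⁺ would be exactly {aⁿbⁿcⁿ : n≥1} — impossible, since context-free languages are closed under intersection with regular sets and {aⁿbⁿcⁿ} is not context-free.

No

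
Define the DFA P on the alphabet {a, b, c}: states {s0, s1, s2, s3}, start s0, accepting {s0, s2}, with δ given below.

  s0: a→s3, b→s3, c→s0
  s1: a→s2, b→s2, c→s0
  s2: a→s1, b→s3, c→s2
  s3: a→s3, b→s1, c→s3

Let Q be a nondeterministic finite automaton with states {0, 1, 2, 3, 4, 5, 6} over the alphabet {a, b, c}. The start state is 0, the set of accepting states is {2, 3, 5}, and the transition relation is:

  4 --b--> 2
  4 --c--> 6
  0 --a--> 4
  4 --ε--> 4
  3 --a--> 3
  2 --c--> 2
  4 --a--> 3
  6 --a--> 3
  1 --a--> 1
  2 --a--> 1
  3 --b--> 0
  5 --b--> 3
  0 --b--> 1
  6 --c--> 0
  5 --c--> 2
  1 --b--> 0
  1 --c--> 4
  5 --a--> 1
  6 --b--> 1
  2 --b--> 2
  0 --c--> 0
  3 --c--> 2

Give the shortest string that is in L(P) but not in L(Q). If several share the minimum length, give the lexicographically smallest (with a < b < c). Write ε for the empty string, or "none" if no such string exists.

The empty string ε is accepted by P but not by Q.
Since ε is the unique shortest string, it is the required witness.

ε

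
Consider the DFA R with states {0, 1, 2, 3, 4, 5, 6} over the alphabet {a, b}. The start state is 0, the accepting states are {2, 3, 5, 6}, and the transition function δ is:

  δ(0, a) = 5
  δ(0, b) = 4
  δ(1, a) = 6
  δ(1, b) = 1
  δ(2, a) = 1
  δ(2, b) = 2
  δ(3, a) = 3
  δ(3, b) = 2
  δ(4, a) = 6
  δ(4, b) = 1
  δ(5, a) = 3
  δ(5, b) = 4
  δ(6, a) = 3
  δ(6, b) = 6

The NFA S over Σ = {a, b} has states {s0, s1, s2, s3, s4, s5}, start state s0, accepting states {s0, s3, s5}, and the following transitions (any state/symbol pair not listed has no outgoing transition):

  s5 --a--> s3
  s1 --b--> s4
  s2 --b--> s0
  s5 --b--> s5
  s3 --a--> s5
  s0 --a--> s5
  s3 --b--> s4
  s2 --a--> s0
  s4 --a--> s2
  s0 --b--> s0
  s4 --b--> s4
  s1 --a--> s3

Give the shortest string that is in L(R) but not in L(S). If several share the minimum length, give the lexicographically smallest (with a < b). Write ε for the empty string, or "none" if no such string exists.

aab

The string aab is accepted by R but not by S.
No shorter string lies in the difference, and aab is the lexicographically first length-3 string in L(R) \ L(S).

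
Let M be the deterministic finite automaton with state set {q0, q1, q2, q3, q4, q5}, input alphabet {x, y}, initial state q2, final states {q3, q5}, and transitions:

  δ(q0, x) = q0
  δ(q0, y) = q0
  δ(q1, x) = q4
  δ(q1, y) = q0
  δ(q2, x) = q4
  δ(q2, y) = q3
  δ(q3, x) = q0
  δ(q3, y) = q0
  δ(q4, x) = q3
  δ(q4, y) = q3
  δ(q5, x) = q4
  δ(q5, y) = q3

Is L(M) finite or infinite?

finite

The useful states (reachable from q2 and able to reach an accepting state) are {q2, q3, q4}.
Restricted to these states the transition graph has no cycle, so every accepting path has bounded length and L is finite.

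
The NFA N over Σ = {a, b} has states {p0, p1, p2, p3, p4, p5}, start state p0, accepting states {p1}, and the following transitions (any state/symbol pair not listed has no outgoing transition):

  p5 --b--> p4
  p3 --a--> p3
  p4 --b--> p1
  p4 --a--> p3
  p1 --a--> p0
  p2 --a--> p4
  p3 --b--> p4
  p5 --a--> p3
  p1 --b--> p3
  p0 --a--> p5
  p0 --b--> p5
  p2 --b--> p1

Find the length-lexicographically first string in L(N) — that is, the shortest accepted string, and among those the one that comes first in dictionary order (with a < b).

abb

A breadth-first search from p0 reaches an accepting state first via the path p0 → p5 → p4 → p1 on input abb.
No string of length < 3 is accepted (BFS exhausts all shorter strings without reaching an accepting state), and abb is the lexicographically least accepting string of length 3.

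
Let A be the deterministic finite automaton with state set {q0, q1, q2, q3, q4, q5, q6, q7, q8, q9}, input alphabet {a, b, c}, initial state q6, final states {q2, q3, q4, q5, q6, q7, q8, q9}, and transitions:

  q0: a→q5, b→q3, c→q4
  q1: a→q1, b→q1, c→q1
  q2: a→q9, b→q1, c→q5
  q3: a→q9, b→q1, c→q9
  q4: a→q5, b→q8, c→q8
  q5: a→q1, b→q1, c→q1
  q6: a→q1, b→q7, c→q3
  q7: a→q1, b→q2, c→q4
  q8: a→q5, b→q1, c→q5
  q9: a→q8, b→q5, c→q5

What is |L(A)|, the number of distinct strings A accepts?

The useful subgraph on states {q2, q3, q4, q5, q6, q7, q8, q9} is acyclic, so L(A) is finite; the longest accepting path visits 6 useful states, giving maximum string length 5.
Counting accepting paths from q6 by length: 1 of length 0, 2 of length 1, 4 of length 2, 11 of length 3, 11 of length 4, 2 of length 5. Total 31.

31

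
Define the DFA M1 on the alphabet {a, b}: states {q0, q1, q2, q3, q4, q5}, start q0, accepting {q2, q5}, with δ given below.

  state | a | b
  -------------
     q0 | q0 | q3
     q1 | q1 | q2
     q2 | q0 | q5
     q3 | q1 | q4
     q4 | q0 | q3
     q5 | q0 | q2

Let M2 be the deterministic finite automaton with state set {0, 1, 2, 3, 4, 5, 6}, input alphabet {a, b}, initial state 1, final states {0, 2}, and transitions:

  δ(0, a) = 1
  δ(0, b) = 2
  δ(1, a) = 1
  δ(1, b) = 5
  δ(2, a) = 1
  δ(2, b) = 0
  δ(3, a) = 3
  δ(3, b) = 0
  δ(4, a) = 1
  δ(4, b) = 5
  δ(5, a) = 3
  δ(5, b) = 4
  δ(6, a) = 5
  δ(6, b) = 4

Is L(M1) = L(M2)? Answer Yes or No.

Yes

Exploring the product automaton M1 × M2 from the start pair (q0, 1), following both machines on each input symbol, reaches 6 state pairs: (q0, 1), (q3, 5), (q1, 3), (q4, 4), (q2, 0), (q5, 2).
M1 accepts in {q2, q5} and M2 accepts in {0, 2}. In every reachable pair the two components are either both accepting — (q2, 0), (q5, 2) — or both non-accepting, so no string is accepted by exactly one of the machines: L(M1) \ L(M2) and L(M2) \ L(M1) are both empty.
Hence every string is accepted by M1 iff it is accepted by M2, and the two languages coincide.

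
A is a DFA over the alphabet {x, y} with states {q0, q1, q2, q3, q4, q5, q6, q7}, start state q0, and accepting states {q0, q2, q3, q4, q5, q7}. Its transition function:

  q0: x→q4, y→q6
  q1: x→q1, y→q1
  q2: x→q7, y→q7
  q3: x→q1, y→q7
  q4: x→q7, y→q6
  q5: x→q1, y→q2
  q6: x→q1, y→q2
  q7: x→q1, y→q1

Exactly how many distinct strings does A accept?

9

The useful subgraph on states {q0, q2, q4, q6, q7} is acyclic, so L(A) is finite; the longest accepting path visits 5 useful states, giving maximum string length 4.
Counting accepting paths from q0 by length: 1 of length 0, 1 of length 1, 2 of length 2, 3 of length 3, 2 of length 4. Total 9.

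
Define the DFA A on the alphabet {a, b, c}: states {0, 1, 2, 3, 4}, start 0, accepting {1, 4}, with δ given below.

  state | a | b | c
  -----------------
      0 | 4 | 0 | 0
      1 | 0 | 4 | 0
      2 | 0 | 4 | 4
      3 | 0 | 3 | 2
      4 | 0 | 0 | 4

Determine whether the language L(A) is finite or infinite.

infinite

State 0 is reachable from the start and can reach an accepting state, and it lies on the cycle 0 → 0.
Traversing that cycle any number of times yields accepted strings of unbounded length, so the language is infinite.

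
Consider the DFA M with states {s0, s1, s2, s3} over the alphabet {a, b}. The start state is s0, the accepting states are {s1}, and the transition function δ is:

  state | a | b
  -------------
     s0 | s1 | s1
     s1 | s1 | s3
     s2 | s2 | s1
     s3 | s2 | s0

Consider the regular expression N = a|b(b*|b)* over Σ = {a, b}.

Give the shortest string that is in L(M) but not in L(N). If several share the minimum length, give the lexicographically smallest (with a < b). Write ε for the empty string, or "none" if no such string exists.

aa

The string aa is accepted by M but not by N.
No shorter string lies in the difference, and aa is the lexicographically first length-2 string in L(M) \ L(N).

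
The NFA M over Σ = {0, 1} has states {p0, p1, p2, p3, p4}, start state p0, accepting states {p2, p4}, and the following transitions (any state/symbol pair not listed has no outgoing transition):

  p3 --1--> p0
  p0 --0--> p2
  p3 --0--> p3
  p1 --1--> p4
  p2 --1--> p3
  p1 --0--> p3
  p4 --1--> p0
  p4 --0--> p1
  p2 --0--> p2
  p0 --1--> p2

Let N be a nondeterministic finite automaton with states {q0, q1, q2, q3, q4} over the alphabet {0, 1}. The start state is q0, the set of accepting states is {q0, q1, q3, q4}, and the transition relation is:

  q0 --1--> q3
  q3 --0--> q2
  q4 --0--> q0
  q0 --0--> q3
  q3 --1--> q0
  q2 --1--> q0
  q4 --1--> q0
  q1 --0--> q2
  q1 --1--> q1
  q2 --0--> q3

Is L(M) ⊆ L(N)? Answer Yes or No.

The string 00 is in L(M) but not in L(N).
So L(M) ⊄ L(N).

No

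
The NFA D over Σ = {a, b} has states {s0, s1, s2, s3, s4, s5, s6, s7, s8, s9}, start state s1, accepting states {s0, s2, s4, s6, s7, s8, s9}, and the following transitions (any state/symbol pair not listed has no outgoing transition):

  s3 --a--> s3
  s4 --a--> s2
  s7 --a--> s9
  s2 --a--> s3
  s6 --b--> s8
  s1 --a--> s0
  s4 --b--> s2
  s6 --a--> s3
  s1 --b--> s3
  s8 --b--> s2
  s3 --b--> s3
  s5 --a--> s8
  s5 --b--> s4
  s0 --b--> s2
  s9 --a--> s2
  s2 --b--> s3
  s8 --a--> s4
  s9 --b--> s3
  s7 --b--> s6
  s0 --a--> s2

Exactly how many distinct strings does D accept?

3

The useful subgraph on states {s0, s1, s2} is acyclic, so L(D) is finite; the longest accepting path visits 3 useful states, giving maximum string length 2.
Counting accepting paths from s1 by length: 1 of length 1, 2 of length 2. Total 3.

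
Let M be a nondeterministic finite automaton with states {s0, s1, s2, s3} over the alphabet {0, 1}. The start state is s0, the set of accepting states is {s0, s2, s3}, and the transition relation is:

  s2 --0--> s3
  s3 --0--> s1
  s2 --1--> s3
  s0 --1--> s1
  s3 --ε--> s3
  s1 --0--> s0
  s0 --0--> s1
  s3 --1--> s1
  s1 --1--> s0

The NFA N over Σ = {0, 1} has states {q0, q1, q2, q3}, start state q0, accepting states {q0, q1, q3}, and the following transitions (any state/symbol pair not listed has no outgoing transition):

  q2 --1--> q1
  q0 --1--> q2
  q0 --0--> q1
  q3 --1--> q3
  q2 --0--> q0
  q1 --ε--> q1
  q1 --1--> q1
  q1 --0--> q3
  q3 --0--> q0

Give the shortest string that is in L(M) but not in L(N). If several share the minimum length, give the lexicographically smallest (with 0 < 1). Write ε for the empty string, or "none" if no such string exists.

0001

The string 0001 is accepted by M but not by N.
No shorter string lies in the difference, and 0001 is the lexicographically first length-4 string in L(M) \ L(N).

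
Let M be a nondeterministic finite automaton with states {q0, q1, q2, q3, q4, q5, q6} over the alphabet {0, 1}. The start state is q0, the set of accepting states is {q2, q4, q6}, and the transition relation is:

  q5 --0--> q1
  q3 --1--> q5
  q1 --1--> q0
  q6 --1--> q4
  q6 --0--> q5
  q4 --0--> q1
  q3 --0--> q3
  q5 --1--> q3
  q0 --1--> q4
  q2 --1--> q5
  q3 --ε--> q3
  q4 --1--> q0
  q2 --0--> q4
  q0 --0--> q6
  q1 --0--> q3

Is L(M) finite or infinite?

infinite

State q0 is reachable from the start and can reach an accepting state, and it lies on the cycle q0 → q4 → q0.
Traversing that cycle any number of times yields accepted strings of unbounded length, so the language is infinite.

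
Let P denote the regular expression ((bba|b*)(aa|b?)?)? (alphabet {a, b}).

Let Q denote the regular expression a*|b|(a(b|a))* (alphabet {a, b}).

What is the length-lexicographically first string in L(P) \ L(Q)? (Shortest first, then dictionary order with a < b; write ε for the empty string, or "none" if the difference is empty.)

bb

The string bb is accepted by P but not by Q.
No shorter string lies in the difference, and bb is the lexicographically first length-2 string in L(P) \ L(Q).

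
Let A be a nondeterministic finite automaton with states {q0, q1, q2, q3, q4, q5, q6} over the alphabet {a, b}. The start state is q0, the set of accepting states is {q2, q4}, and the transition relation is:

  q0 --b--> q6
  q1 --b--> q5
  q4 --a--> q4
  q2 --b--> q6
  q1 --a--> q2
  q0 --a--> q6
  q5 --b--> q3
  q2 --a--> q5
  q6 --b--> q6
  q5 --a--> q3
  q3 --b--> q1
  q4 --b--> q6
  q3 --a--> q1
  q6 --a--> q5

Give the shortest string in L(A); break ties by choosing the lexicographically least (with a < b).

aaaaa

A breadth-first search from q0 reaches an accepting state first via the path q0 → q6 → q5 → q3 → q1 → q2 on input aaaaa.
No string of length < 5 is accepted (BFS exhausts all shorter strings without reaching an accepting state), and aaaaa is the lexicographically least accepting string of length 5.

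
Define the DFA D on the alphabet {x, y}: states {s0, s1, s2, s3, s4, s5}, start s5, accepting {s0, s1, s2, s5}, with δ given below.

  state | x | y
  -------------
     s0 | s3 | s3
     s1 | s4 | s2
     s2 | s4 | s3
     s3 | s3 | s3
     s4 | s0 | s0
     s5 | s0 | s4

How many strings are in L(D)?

4

The useful subgraph on states {s0, s4, s5} is acyclic, so L(D) is finite; the longest accepting path visits 3 useful states, giving maximum string length 2.
Counting accepting paths from s5 by length: 1 of length 0, 1 of length 1, 2 of length 2. Total 4.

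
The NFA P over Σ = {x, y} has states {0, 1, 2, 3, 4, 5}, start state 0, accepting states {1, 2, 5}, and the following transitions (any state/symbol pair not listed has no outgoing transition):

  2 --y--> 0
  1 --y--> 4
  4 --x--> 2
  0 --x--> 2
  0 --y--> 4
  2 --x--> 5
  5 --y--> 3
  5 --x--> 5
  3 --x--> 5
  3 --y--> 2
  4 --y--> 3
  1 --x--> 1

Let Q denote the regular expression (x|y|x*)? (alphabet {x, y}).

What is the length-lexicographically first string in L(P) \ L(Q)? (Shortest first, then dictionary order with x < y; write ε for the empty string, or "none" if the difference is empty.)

yx

The string yx is accepted by P but not by Q.
No shorter string lies in the difference, and yx is the lexicographically first length-2 string in L(P) \ L(Q).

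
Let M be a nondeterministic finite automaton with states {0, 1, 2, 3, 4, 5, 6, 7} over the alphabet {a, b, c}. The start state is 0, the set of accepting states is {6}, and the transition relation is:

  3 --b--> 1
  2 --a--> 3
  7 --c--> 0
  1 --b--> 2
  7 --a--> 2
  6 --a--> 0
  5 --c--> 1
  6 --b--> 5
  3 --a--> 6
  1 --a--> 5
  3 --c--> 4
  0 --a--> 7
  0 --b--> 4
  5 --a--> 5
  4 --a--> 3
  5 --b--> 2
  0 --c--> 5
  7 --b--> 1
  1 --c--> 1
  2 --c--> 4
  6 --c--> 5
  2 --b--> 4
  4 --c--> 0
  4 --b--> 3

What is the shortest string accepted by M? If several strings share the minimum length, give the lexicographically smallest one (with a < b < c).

baa

A breadth-first search from 0 reaches an accepting state first via the path 0 → 4 → 3 → 6 on input baa.
No string of length < 3 is accepted (BFS exhausts all shorter strings without reaching an accepting state), and baa is the lexicographically least accepting string of length 3.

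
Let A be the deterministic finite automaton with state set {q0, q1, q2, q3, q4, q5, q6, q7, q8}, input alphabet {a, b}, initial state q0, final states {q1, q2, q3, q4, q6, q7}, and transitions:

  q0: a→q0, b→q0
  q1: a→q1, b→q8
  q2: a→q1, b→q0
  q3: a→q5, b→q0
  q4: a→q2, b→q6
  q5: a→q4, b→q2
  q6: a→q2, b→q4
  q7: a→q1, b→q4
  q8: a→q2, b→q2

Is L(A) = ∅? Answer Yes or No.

Yes

The states reachable from the start state are {q0}.
None of the accepting states {q1, q2, q3, q4, q6, q7} is reachable, so no string is accepted and L(A) = ∅.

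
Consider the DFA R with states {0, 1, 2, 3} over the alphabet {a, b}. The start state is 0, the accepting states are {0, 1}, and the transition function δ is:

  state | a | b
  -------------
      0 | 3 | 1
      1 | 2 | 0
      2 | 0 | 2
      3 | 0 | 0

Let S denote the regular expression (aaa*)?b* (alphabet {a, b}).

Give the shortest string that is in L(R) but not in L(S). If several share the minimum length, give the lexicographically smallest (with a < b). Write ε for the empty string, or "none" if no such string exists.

The string ab is accepted by R but not by S.
No shorter string lies in the difference, and ab is the lexicographically first length-2 string in L(R) \ L(S).

ab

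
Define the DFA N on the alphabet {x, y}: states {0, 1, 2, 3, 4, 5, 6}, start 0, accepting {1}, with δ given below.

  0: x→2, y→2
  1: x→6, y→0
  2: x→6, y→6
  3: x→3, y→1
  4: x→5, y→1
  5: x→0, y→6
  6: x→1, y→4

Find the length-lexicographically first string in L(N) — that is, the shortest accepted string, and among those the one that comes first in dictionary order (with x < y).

xxx

A breadth-first search from 0 reaches an accepting state first via the path 0 → 2 → 6 → 1 on input xxx.
No string of length < 3 is accepted (BFS exhausts all shorter strings without reaching an accepting state), and xxx is the lexicographically least accepting string of length 3.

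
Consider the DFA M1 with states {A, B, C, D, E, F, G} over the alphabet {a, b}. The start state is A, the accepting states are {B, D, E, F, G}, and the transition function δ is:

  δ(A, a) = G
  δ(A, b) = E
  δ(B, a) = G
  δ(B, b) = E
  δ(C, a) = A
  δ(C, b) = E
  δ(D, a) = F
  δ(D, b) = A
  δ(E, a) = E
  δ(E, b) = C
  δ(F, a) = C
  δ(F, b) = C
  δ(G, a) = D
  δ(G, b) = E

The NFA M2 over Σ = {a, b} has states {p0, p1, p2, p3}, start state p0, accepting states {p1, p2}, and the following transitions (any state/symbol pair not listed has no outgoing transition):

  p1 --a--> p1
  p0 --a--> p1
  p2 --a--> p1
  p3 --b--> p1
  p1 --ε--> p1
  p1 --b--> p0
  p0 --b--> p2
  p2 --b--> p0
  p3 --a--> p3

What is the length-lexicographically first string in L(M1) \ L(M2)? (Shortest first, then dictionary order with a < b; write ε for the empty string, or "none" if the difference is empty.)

ab

The string ab is accepted by M1 but not by M2.
No shorter string lies in the difference, and ab is the lexicographically first length-2 string in L(M1) \ L(M2).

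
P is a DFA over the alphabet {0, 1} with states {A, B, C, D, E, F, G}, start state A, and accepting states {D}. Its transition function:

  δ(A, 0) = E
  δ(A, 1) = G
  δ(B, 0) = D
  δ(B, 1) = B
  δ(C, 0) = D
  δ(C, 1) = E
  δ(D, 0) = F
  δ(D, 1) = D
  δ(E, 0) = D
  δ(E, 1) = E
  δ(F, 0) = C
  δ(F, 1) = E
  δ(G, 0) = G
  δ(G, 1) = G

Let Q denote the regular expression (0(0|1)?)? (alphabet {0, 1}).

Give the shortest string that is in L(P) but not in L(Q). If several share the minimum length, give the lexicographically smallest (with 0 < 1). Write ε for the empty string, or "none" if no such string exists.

The string 001 is accepted by P but not by Q.
No shorter string lies in the difference, and 001 is the lexicographically first length-3 string in L(P) \ L(Q).

001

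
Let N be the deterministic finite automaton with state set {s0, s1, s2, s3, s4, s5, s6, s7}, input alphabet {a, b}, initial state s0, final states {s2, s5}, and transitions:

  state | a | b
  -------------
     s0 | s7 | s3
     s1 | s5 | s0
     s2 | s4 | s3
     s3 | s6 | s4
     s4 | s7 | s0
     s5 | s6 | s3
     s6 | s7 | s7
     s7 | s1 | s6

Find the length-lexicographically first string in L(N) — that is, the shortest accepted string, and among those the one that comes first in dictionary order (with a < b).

A breadth-first search from s0 reaches an accepting state first via the path s0 → s7 → s1 → s5 on input aaa.
No string of length < 3 is accepted (BFS exhausts all shorter strings without reaching an accepting state), and aaa is the lexicographically least accepting string of length 3.

aaa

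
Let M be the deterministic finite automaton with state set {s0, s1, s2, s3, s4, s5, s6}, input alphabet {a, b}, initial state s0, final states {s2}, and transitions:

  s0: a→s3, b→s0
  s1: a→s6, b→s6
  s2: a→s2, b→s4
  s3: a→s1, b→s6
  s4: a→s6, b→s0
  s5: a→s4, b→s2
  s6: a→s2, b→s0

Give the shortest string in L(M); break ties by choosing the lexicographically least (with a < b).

A breadth-first search from s0 reaches an accepting state first via the path s0 → s3 → s6 → s2 on input aba.
No string of length < 3 is accepted (BFS exhausts all shorter strings without reaching an accepting state), and aba is the lexicographically least accepting string of length 3.

aba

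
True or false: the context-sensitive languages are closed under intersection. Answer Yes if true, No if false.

An LBA keeps a copy of the input on a second track, runs the LBA for L₁, and if that accepts restores the input and runs the LBA for L₂; linear space suffices, so L₁ ∩ L₂ is context-sensitive.
So the context-sensitive languages are closed under intersection.

Yes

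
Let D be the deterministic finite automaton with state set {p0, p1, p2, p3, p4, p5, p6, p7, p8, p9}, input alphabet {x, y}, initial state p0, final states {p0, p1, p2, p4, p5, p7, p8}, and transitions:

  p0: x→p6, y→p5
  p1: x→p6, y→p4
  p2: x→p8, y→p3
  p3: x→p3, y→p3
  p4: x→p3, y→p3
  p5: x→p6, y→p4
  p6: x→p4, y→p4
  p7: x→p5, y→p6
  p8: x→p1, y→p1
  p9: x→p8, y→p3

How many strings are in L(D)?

The useful subgraph on states {p0, p4, p5, p6} is acyclic, so L(D) is finite; the longest accepting path visits 4 useful states, giving maximum string length 3.
Counting accepting paths from p0 by length: 1 of length 0, 1 of length 1, 3 of length 2, 2 of length 3. Total 7.

7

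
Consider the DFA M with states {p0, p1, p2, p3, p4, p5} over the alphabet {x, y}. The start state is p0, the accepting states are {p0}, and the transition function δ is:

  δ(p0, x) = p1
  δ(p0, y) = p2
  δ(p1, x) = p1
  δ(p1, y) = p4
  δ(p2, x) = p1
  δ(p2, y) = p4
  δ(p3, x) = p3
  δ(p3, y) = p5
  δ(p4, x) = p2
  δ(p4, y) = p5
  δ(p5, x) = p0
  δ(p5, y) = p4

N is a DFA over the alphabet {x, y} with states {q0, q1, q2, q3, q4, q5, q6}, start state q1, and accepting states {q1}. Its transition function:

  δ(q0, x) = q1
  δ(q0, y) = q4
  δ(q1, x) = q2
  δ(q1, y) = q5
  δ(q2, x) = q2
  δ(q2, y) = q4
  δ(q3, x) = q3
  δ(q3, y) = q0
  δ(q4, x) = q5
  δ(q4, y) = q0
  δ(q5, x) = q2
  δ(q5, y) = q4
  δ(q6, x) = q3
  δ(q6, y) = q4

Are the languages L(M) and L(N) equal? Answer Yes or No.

Yes

Exploring the product automaton M × N from the start pair (p0, q1), following both machines on each input symbol, reaches 5 state pairs: (p0, q1), (p1, q2), (p2, q5), (p4, q4), (p5, q0).
M accepts in {p0} and N accepts in {q1}. In every reachable pair the two components are either both accepting — (p0, q1) — or both non-accepting, so no string is accepted by exactly one of the machines: L(M) \ L(N) and L(N) \ L(M) are both empty.
Hence every string is accepted by M iff it is accepted by N, and the two languages coincide.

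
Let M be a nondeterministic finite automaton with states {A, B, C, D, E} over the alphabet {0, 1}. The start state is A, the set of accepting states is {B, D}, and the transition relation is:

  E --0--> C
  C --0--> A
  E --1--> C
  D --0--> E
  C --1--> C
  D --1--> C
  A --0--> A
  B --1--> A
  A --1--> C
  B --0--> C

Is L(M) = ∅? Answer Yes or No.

Yes

The states reachable from the start state are {A, C}.
None of the accepting states {B, D} is reachable, so no string is accepted and L(M) = ∅.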